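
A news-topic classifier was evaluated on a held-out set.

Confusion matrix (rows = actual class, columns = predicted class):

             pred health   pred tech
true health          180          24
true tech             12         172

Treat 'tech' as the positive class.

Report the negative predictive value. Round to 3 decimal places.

0.938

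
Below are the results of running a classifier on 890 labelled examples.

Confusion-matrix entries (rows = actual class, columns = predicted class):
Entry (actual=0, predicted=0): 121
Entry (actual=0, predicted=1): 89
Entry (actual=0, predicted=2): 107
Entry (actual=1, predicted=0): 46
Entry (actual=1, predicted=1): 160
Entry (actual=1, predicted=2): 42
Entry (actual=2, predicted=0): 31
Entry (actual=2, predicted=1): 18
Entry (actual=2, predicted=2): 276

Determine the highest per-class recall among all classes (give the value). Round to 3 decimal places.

0.849

Per-class recall (TP/(TP+FN)):
  0: TP=121, FN=89+107=196 → 121/317 = 0.3817
  1: TP=160, FN=46+42=88 → 160/248 = 0.6452
  2: TP=276, FN=31+18=49 → 276/325 = 0.8492
Highest is class '2' with recall = 0.849.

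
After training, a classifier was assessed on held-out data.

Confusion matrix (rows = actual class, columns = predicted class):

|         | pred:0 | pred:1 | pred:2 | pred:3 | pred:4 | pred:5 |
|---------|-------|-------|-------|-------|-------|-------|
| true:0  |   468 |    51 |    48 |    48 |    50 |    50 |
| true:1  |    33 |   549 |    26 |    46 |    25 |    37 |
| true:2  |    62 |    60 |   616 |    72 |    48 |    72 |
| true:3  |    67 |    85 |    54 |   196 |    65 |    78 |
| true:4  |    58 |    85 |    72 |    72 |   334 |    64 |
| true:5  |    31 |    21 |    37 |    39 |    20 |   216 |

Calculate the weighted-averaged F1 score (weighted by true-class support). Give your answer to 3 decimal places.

0.600

Per-class F1 score (2·TP/(2·TP+FP+FN)):
  0: TP=468, FP=33+62+67+58+31=251, FN=51+48+48+50+50=247 → 936/1434 = 0.6527
  1: TP=549, FP=51+60+85+85+21=302, FN=33+26+46+25+37=167 → 1098/1567 = 0.7007
  2: TP=616, FP=48+26+54+72+37=237, FN=62+60+72+48+72=314 → 1232/1783 = 0.6910
  3: TP=196, FP=48+46+72+72+39=277, FN=67+85+54+65+78=349 → 392/1018 = 0.3851
  4: TP=334, FP=50+25+48+65+20=208, FN=58+85+72+72+64=351 → 668/1227 = 0.5444
  5: TP=216, FP=50+37+72+78+64=301, FN=31+21+37+39+20=148 → 432/881 = 0.4904
Weighted-F1 score = Σ (supportᵢ/N)·F1 scoreᵢ with N=3955: (715/3955)·0.6527 + (716/3955)·0.7007 + (930/3955)·0.6910 + (545/3955)·0.3851 + (685/3955)·0.5444 + (364/3955)·0.4904 = 0.600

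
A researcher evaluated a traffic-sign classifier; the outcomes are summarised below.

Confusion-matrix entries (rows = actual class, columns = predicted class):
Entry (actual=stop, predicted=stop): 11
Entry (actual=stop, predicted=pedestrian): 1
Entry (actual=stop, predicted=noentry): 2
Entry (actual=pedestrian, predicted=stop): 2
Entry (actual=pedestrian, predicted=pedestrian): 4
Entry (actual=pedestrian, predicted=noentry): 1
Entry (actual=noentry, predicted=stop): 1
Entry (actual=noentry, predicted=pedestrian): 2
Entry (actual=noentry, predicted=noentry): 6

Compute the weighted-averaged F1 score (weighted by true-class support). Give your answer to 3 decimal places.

0.700

Per-class F1 score (2·TP/(2·TP+FP+FN)):
  stop: TP=11, FP=2+1=3, FN=1+2=3 → 22/28 = 0.7857
  pedestrian: TP=4, FP=1+2=3, FN=2+1=3 → 8/14 = 0.5714
  noentry: TP=6, FP=2+1=3, FN=1+2=3 → 12/18 = 0.6667
Weighted-F1 score = Σ (supportᵢ/N)·F1 scoreᵢ with N=30: (14/30)·0.7857 + (7/30)·0.5714 + (9/30)·0.6667 = 0.700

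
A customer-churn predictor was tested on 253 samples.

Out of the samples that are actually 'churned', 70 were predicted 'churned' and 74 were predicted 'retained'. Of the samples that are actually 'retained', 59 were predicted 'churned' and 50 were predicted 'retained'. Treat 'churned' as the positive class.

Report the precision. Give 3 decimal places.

Precision = TP/(TP+FP) = 70/(70+59) = 70/129 = 0.543

0.543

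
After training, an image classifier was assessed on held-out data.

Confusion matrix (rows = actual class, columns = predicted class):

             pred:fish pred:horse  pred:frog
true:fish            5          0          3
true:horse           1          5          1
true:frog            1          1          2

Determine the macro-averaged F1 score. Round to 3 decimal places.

0.612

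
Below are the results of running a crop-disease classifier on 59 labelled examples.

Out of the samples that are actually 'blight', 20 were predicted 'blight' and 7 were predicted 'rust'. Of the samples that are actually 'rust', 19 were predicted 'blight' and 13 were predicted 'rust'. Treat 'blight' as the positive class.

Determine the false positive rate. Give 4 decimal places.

FPR = FP/(FP+TN) = 19/(19+13) = 0.5938

0.5938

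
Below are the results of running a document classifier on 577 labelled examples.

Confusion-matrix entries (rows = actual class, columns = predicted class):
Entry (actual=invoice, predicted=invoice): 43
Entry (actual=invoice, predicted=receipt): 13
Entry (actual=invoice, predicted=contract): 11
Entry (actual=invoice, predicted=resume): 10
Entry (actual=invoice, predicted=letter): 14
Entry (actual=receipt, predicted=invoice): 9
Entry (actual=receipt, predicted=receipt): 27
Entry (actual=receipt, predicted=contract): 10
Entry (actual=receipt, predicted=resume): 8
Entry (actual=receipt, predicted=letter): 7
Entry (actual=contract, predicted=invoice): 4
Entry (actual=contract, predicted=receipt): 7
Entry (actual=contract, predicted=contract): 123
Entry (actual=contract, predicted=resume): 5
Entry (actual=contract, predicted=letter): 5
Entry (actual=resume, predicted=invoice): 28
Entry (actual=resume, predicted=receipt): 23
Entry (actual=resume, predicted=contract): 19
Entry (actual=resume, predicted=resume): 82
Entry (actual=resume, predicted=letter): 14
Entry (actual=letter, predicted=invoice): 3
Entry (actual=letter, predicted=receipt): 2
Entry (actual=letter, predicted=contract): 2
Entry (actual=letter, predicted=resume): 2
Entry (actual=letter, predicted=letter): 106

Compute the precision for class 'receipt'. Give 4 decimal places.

Take TP from the diagonal, FP from the rest of the 'receipt' prediction marginal, FN from the rest of the 'receipt' actual marginal.
precision = TP/(TP+FP).
receipt: TP=27, FP=13+7+23+2=45 → 27/72 = 0.37500

0.3750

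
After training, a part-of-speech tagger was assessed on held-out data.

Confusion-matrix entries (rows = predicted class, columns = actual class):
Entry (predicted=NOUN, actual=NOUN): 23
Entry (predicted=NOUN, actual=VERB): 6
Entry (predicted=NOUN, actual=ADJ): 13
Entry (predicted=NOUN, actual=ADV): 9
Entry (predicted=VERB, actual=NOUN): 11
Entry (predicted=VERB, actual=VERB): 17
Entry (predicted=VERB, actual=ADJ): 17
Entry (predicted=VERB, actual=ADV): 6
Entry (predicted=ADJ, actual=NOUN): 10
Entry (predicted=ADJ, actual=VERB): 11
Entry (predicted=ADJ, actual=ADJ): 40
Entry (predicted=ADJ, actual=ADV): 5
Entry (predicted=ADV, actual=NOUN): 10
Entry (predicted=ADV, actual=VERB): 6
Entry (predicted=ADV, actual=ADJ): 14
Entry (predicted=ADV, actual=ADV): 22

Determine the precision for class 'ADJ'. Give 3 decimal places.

0.606

Treat 'ADJ' as positive and all other classes as negative.
precision = TP/(TP+FP).
ADJ: TP=40, FP=10+11+5=26 → 40/66 = 0.6061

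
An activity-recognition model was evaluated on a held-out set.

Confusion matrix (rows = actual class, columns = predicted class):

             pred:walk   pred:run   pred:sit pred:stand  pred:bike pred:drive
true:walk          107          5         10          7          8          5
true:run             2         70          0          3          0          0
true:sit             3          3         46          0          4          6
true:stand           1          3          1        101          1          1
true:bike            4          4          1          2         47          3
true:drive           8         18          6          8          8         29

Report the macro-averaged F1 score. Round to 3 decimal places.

Per-class F1 score (2·TP/(2·TP+FP+FN)):
  walk: TP=107, FP=2+3+1+4+8=18, FN=5+10+7+8+5=35 → 214/267 = 0.8015
  run: TP=70, FP=5+3+3+4+18=33, FN=2+0+3+0+0=5 → 140/178 = 0.7865
  sit: TP=46, FP=10+0+1+1+6=18, FN=3+3+0+4+6=16 → 92/126 = 0.7302
  stand: TP=101, FP=7+3+0+2+8=20, FN=1+3+1+1+1=7 → 202/229 = 0.8821
  bike: TP=47, FP=8+0+4+1+8=21, FN=4+4+1+2+3=14 → 94/129 = 0.7287
  drive: TP=29, FP=5+0+6+1+3=15, FN=8+18+6+8+8=48 → 58/121 = 0.4793
Macro-F1 score = mean = (0.8015 + 0.7865 + 0.7302 + 0.8821 + 0.7287 + 0.4793) / 6 = 0.735

0.735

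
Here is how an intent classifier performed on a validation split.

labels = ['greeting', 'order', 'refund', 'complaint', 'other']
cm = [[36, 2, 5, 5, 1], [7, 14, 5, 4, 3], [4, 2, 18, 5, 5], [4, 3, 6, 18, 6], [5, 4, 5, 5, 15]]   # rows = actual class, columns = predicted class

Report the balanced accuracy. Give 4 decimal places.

0.5232

Balanced accuracy = mean of per-class recall.
  greeting: recall = 36/49 = 0.73469
  order: recall = 14/33 = 0.42424
  refund: recall = 18/34 = 0.52941
  complaint: recall = 18/37 = 0.48649
  other: recall = 15/34 = 0.44118
Mean = (0.73469 + 0.42424 + 0.52941 + 0.48649 + 0.44118) / 5 = 0.5232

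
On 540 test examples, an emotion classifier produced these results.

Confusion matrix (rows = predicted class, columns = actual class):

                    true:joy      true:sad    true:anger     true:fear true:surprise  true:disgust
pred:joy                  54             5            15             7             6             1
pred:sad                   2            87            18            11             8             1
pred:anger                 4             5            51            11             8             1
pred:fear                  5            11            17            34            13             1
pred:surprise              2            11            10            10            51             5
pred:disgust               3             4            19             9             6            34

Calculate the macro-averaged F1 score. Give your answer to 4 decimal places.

0.5704

Per-class F1 score (2·TP/(2·TP+FP+FN)):
  joy: TP=54, FP=5+15+7+6+1=34, FN=2+4+5+2+3=16 → 108/158 = 0.68354
  sad: TP=87, FP=2+18+11+8+1=40, FN=5+5+11+11+4=36 → 174/250 = 0.69600
  anger: TP=51, FP=4+5+11+8+1=29, FN=15+18+17+10+19=79 → 102/210 = 0.48571
  fear: TP=34, FP=5+11+17+13+1=47, FN=7+11+11+10+9=48 → 68/163 = 0.41718
  surprise: TP=51, FP=2+11+10+10+5=38, FN=6+8+8+13+6=41 → 102/181 = 0.56354
  disgust: TP=34, FP=3+4+19+9+6=41, FN=1+1+1+1+5=9 → 68/118 = 0.57627
Macro-F1 score = mean = (0.68354 + 0.69600 + 0.48571 + 0.41718 + 0.56354 + 0.57627) / 6 = 0.5704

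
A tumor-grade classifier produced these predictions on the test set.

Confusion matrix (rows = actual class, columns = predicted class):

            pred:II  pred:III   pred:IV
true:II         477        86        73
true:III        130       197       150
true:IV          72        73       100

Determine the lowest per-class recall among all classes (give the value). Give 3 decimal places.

0.408

Per-class recall (TP/(TP+FN)):
  II: TP=477, FN=86+73=159 → 477/636 = 0.7500
  III: TP=197, FN=130+150=280 → 197/477 = 0.4130
  IV: TP=100, FN=72+73=145 → 100/245 = 0.4082
Lowest is class 'IV' with recall = 0.408.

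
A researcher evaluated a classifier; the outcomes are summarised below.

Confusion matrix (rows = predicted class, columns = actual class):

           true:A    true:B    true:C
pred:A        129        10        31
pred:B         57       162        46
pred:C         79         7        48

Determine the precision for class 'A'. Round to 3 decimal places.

Treat 'A' as positive and all other classes as negative.
precision = TP/(TP+FP).
A: TP=129, FP=10+31=41 → 129/170 = 0.7588

0.759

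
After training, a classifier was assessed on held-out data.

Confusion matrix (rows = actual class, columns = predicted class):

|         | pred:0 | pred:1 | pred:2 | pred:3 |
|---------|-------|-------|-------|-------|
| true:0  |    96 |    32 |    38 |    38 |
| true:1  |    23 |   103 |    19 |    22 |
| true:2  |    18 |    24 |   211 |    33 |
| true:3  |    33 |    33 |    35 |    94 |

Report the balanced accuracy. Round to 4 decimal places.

0.5768

Balanced accuracy = mean of per-class recall.
  0: recall = 96/204 = 0.47059
  1: recall = 103/167 = 0.61677
  2: recall = 211/286 = 0.73776
  3: recall = 94/195 = 0.48205
Mean = (0.47059 + 0.61677 + 0.73776 + 0.48205) / 4 = 0.5768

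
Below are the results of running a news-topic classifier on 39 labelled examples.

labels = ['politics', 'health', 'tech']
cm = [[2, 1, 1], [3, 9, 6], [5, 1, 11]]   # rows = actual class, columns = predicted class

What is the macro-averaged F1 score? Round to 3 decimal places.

0.512

Per-class F1 score (2·TP/(2·TP+FP+FN)):
  politics: TP=2, FP=3+5=8, FN=1+1=2 → 4/14 = 0.2857
  health: TP=9, FP=1+1=2, FN=3+6=9 → 18/29 = 0.6207
  tech: TP=11, FP=1+6=7, FN=5+1=6 → 22/35 = 0.6286
Macro-F1 score = mean = (0.2857 + 0.6207 + 0.6286) / 3 = 0.512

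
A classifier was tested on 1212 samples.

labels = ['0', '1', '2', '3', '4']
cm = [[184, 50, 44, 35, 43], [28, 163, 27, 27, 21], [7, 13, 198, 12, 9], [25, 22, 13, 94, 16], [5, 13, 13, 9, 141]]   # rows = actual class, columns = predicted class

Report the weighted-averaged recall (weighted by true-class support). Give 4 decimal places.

Per-class recall (TP/(TP+FN)):
  0: TP=184, FN=50+44+35+43=172 → 184/356 = 0.51685
  1: TP=163, FN=28+27+27+21=103 → 163/266 = 0.61278
  2: TP=198, FN=7+13+12+9=41 → 198/239 = 0.82845
  3: TP=94, FN=25+22+13+16=76 → 94/170 = 0.55294
  4: TP=141, FN=5+13+13+9=40 → 141/181 = 0.77901
Weighted-recall = Σ (supportᵢ/N)·recallᵢ with N=1212: (356/1212)·0.51685 + (266/1212)·0.61278 + (239/1212)·0.82845 + (170/1212)·0.55294 + (181/1212)·0.77901 = 0.6436

0.6436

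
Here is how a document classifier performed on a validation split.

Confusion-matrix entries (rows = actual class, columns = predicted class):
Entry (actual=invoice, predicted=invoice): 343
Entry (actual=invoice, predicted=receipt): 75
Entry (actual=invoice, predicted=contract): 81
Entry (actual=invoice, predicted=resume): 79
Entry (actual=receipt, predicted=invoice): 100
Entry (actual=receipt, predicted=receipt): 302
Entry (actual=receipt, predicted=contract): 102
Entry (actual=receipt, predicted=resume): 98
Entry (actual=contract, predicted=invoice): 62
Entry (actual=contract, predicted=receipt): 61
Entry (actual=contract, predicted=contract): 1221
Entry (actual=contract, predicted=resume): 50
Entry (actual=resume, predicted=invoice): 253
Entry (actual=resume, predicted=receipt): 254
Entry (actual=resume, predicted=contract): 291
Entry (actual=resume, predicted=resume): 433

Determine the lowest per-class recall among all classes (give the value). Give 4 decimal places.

Per-class recall (TP/(TP+FN)):
  invoice: TP=343, FN=75+81+79=235 → 343/578 = 0.59343
  receipt: TP=302, FN=100+102+98=300 → 302/602 = 0.50166
  contract: TP=1221, FN=62+61+50=173 → 1221/1394 = 0.87590
  resume: TP=433, FN=253+254+291=798 → 433/1231 = 0.35175
Lowest is class 'resume' with recall = 0.3517.

0.3517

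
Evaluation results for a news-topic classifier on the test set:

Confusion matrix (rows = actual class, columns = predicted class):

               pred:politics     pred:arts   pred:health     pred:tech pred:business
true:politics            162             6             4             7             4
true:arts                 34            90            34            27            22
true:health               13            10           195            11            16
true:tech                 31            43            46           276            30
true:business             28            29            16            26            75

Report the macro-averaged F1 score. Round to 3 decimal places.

0.618

Per-class F1 score (2·TP/(2·TP+FP+FN)):
  politics: TP=162, FP=34+13+31+28=106, FN=6+4+7+4=21 → 324/451 = 0.7184
  arts: TP=90, FP=6+10+43+29=88, FN=34+34+27+22=117 → 180/385 = 0.4675
  health: TP=195, FP=4+34+46+16=100, FN=13+10+11+16=50 → 390/540 = 0.7222
  tech: TP=276, FP=7+27+11+26=71, FN=31+43+46+30=150 → 552/773 = 0.7141
  business: TP=75, FP=4+22+16+30=72, FN=28+29+16+26=99 → 150/321 = 0.4673
Macro-F1 score = mean = (0.7184 + 0.4675 + 0.7222 + 0.7141 + 0.4673) / 5 = 0.618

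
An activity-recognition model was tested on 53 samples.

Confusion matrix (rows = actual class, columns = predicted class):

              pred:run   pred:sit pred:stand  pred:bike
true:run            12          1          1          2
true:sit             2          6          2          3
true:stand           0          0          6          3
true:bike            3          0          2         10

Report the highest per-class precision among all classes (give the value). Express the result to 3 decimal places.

0.857

Per-class precision (TP/(TP+FP)):
  run: TP=12, FP=2+0+3=5 → 12/17 = 0.7059
  sit: TP=6, FP=1+0+0=1 → 6/7 = 0.8571
  stand: TP=6, FP=1+2+2=5 → 6/11 = 0.5455
  bike: TP=10, FP=2+3+3=8 → 10/18 = 0.5556
Highest is class 'sit' with precision = 0.857.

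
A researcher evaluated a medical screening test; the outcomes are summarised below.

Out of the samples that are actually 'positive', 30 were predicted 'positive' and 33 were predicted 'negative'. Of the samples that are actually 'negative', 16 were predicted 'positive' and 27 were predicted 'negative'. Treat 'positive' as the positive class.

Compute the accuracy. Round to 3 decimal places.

Accuracy = (TP+TN)/N = (30+27)/106 = 0.538

0.538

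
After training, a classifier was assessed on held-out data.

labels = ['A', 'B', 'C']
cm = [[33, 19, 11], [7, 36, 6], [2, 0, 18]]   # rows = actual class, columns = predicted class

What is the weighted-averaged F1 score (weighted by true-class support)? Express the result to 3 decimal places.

Per-class F1 score (2·TP/(2·TP+FP+FN)):
  A: TP=33, FP=7+2=9, FN=19+11=30 → 66/105 = 0.6286
  B: TP=36, FP=19+0=19, FN=7+6=13 → 72/104 = 0.6923
  C: TP=18, FP=11+6=17, FN=2+0=2 → 36/55 = 0.6545
Weighted-F1 score = Σ (supportᵢ/N)·F1 scoreᵢ with N=132: (63/132)·0.6286 + (49/132)·0.6923 + (20/132)·0.6545 = 0.656

0.656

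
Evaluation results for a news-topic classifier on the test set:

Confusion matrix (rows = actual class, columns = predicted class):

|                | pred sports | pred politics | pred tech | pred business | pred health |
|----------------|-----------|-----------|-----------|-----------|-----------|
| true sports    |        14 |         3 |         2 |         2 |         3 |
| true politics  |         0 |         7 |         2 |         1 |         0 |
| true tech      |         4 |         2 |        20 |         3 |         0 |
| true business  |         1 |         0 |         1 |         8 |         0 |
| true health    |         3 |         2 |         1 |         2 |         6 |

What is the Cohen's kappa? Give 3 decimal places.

0.525

Observed agreement pₒ = trace/N = 55/87 = 0.6322
Expected agreement pₑ = Σ (rowᵢ·colᵢ)/N² = (24·22 + 10·14 + 29·26 + 10·16 + 14·9)/87² = 0.2257
κ = (pₒ − pₑ)/(1 − pₑ) = (0.6322 − 0.2257)/(1 − 0.2257) = 0.525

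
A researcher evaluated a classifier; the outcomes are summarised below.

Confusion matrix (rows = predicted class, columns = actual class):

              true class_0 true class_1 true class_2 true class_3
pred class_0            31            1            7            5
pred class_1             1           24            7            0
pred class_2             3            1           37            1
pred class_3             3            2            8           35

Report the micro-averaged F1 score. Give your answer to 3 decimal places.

0.765

Micro-averaging pools counts across classes: ΣTP=127, ΣFP=39, ΣFN=39.
Micro-F1 score = 2·TP/(2·TP+FP+FN) on pooled counts = 0.765 (equals overall accuracy in single-label multiclass).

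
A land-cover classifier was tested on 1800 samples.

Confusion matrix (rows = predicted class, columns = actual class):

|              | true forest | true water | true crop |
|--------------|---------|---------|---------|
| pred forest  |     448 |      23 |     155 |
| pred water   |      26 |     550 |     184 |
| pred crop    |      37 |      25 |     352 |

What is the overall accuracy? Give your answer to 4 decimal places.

0.7500

Accuracy = trace / total = (448+550+352=1350) / 1800 = 1350/1800 = 0.7500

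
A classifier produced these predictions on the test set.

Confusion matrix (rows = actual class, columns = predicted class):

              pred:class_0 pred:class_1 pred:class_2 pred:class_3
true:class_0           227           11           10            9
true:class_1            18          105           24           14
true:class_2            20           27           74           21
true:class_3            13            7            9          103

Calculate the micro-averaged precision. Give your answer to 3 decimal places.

0.736

Micro-averaging pools counts across classes: ΣTP=509, ΣFP=183, ΣFN=183.
Micro-precision = TP/(TP+FP) on pooled counts = 0.736 (equals overall accuracy in single-label multiclass).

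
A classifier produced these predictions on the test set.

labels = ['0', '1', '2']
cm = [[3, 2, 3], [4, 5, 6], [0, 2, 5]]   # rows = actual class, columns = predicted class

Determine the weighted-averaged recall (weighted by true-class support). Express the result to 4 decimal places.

Per-class recall (TP/(TP+FN)):
  0: TP=3, FN=2+3=5 → 3/8 = 0.37500
  1: TP=5, FN=4+6=10 → 5/15 = 0.33333
  2: TP=5, FN=0+2=2 → 5/7 = 0.71429
Weighted-recall = Σ (supportᵢ/N)·recallᵢ with N=30: (8/30)·0.37500 + (15/30)·0.33333 + (7/30)·0.71429 = 0.4333

0.4333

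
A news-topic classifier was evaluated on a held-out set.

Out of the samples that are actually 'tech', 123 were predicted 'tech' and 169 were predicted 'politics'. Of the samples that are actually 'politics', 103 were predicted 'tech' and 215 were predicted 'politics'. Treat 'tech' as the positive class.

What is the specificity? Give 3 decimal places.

0.676

Specificity = TN/(TN+FP) = 215/(215+103) = 0.676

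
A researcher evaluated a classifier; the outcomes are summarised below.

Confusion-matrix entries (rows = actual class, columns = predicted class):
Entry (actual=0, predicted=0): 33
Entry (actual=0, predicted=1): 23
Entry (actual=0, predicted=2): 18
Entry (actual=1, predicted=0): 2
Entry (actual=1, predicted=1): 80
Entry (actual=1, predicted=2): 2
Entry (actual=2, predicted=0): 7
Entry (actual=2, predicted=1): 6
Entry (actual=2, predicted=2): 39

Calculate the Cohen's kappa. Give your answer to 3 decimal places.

0.577

Observed agreement pₒ = trace/N = 152/210 = 0.7238
Expected agreement pₑ = Σ (rowᵢ·colᵢ)/N² = (74·42 + 84·109 + 52·59)/210² = 0.3477
κ = (pₒ − pₑ)/(1 − pₑ) = (0.7238 − 0.3477)/(1 − 0.3477) = 0.577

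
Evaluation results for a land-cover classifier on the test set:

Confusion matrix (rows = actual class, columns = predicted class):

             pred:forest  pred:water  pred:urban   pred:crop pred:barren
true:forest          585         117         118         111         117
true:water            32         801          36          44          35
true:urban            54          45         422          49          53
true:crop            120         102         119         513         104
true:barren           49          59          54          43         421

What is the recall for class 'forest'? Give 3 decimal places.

0.558

Take TP from the diagonal, FP from the rest of the 'forest' prediction marginal, FN from the rest of the 'forest' actual marginal.
recall = TP/(TP+FN).
forest: TP=585, FN=117+118+111+117=463 → 585/1048 = 0.5582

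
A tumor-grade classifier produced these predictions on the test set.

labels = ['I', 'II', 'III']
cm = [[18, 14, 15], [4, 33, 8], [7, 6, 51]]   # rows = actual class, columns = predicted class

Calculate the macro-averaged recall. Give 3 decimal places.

Per-class recall (TP/(TP+FN)):
  I: TP=18, FN=14+15=29 → 18/47 = 0.3830
  II: TP=33, FN=4+8=12 → 33/45 = 0.7333
  III: TP=51, FN=7+6=13 → 51/64 = 0.7969
Macro-recall = mean = (0.3830 + 0.7333 + 0.7969) / 3 = 0.638

0.638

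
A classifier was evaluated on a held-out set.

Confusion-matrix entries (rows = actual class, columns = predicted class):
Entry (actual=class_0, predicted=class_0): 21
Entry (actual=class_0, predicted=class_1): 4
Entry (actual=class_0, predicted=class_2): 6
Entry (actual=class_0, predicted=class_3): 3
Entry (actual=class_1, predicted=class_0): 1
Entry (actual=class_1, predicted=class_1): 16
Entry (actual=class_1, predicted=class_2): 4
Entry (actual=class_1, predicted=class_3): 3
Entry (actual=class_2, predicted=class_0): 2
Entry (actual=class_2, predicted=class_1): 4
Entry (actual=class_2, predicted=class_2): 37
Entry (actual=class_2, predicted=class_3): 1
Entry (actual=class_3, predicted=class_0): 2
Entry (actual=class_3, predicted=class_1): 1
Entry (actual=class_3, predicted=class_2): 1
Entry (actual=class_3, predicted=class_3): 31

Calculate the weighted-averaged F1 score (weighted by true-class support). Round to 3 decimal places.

Per-class F1 score (2·TP/(2·TP+FP+FN)):
  class_0: TP=21, FP=1+2+2=5, FN=4+6+3=13 → 42/60 = 0.7000
  class_1: TP=16, FP=4+4+1=9, FN=1+4+3=8 → 32/49 = 0.6531
  class_2: TP=37, FP=6+4+1=11, FN=2+4+1=7 → 74/92 = 0.8043
  class_3: TP=31, FP=3+3+1=7, FN=2+1+1=4 → 62/73 = 0.8493
Weighted-F1 score = Σ (supportᵢ/N)·F1 scoreᵢ with N=137: (34/137)·0.7000 + (24/137)·0.6531 + (44/137)·0.8043 + (35/137)·0.8493 = 0.763

0.763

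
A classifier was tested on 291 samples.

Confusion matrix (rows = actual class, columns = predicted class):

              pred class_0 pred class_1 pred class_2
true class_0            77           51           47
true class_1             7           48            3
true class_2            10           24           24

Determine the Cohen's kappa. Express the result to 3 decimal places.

Observed agreement pₒ = trace/N = 149/291 = 0.5120
Expected agreement pₑ = Σ (rowᵢ·colᵢ)/N² = (175·94 + 58·123 + 58·74)/291² = 0.3292
κ = (pₒ − pₑ)/(1 − pₑ) = (0.5120 − 0.3292)/(1 − 0.3292) = 0.273

0.273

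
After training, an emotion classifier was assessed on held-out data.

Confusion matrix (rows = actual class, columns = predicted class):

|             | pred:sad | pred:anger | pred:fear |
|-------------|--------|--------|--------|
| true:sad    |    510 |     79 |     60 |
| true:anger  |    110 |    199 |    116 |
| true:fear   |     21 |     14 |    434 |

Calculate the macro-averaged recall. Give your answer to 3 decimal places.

0.726

Per-class recall (TP/(TP+FN)):
  sad: TP=510, FN=79+60=139 → 510/649 = 0.7858
  anger: TP=199, FN=110+116=226 → 199/425 = 0.4682
  fear: TP=434, FN=21+14=35 → 434/469 = 0.9254
Macro-recall = mean = (0.7858 + 0.4682 + 0.9254) / 3 = 0.726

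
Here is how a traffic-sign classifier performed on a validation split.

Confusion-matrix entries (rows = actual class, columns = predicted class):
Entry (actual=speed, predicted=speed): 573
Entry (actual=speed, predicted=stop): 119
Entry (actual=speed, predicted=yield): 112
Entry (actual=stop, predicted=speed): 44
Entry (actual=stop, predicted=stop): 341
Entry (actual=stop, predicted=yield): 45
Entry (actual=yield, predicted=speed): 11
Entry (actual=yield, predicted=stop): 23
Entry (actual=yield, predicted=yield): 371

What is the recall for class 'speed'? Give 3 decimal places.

Treat 'speed' as positive and all other classes as negative.
recall = TP/(TP+FN).
speed: TP=573, FN=119+112=231 → 573/804 = 0.7127

0.713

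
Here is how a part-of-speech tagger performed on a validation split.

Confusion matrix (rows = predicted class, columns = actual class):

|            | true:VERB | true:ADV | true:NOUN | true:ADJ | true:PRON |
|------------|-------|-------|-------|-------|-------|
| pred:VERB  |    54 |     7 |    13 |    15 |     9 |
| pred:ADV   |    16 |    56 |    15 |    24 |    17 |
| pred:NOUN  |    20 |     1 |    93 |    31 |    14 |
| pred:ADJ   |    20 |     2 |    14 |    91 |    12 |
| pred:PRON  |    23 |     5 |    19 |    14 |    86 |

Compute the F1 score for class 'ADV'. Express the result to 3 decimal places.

Take TP from the diagonal, FP from the rest of the 'ADV' prediction marginal, FN from the rest of the 'ADV' actual marginal.
F1 score = 2·TP/(2·TP+FP+FN).
ADV: TP=56, FP=16+15+24+17=72, FN=7+1+2+5=15 → 112/199 = 0.5628

0.563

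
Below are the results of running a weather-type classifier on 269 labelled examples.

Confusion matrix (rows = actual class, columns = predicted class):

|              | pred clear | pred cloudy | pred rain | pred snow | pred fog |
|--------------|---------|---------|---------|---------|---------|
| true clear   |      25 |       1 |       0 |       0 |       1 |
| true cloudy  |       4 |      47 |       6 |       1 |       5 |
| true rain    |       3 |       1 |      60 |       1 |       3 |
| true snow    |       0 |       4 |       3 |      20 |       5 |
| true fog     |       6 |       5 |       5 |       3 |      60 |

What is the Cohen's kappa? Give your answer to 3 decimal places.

Observed agreement pₒ = trace/N = 212/269 = 0.7881
Expected agreement pₑ = Σ (rowᵢ·colᵢ)/N² = (27·38 + 63·58 + 68·74 + 32·25 + 79·74)/269² = 0.2261
κ = (pₒ − pₑ)/(1 − pₑ) = (0.7881 − 0.2261)/(1 − 0.2261) = 0.726

0.726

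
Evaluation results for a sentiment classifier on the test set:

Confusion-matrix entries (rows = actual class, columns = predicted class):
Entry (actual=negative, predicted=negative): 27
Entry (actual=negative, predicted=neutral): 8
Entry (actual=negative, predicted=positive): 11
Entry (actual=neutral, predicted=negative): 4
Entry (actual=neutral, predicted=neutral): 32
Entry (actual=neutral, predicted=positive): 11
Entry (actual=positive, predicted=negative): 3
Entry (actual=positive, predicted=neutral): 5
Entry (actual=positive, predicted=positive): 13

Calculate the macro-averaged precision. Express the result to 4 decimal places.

0.6256

Per-class precision (TP/(TP+FP)):
  negative: TP=27, FP=4+3=7 → 27/34 = 0.79412
  neutral: TP=32, FP=8+5=13 → 32/45 = 0.71111
  positive: TP=13, FP=11+11=22 → 13/35 = 0.37143
Macro-precision = mean = (0.79412 + 0.71111 + 0.37143) / 3 = 0.6256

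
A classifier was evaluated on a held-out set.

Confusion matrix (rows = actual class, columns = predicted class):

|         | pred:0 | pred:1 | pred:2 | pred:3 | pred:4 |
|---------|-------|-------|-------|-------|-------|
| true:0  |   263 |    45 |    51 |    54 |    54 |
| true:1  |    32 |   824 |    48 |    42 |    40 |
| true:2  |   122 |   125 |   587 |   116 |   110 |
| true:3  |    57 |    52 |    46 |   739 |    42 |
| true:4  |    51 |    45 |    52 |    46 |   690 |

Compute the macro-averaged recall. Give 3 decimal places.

Per-class recall (TP/(TP+FN)):
  0: TP=263, FN=45+51+54+54=204 → 263/467 = 0.5632
  1: TP=824, FN=32+48+42+40=162 → 824/986 = 0.8357
  2: TP=587, FN=122+125+116+110=473 → 587/1060 = 0.5538
  3: TP=739, FN=57+52+46+42=197 → 739/936 = 0.7895
  4: TP=690, FN=51+45+52+46=194 → 690/884 = 0.7805
Macro-recall = mean = (0.5632 + 0.8357 + 0.5538 + 0.7895 + 0.7805) / 5 = 0.705

0.705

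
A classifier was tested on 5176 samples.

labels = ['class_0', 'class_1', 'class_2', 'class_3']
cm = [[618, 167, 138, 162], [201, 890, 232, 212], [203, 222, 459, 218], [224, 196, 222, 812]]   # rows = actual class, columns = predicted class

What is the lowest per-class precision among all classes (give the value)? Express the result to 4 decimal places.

0.4367

Per-class precision (TP/(TP+FP)):
  class_0: TP=618, FP=201+203+224=628 → 618/1246 = 0.49599
  class_1: TP=890, FP=167+222+196=585 → 890/1475 = 0.60339
  class_2: TP=459, FP=138+232+222=592 → 459/1051 = 0.43673
  class_3: TP=812, FP=162+212+218=592 → 812/1404 = 0.57835
Lowest is class 'class_2' with precision = 0.4367.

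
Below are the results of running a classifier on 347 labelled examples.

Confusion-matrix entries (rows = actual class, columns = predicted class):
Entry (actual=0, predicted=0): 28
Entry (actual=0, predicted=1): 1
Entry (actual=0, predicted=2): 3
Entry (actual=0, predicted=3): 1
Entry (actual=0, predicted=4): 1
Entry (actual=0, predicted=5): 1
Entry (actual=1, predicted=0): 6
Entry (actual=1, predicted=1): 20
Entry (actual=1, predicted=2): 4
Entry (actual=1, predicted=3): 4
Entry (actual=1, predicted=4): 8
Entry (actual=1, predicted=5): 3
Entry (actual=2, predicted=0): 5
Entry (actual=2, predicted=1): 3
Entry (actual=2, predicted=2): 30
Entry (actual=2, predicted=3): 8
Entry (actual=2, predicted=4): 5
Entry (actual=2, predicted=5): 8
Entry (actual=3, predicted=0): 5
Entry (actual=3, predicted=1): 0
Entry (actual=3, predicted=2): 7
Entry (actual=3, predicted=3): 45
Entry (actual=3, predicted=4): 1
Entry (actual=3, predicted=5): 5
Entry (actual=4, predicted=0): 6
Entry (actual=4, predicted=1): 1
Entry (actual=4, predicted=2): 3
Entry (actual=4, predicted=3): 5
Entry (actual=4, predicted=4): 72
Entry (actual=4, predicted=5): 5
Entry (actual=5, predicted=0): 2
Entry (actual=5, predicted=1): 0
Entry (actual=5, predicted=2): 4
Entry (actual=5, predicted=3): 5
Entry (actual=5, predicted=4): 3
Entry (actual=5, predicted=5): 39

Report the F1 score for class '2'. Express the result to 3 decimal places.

F1 score = 2·TP/(2·TP+FP+FN).
2: TP=30, FP=3+4+7+3+4=21, FN=5+3+8+5+8=29 → 60/110 = 0.5455

0.545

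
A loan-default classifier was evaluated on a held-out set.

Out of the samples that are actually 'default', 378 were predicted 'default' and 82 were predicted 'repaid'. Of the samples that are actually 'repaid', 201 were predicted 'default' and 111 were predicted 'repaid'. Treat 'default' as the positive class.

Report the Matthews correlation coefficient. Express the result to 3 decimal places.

0.201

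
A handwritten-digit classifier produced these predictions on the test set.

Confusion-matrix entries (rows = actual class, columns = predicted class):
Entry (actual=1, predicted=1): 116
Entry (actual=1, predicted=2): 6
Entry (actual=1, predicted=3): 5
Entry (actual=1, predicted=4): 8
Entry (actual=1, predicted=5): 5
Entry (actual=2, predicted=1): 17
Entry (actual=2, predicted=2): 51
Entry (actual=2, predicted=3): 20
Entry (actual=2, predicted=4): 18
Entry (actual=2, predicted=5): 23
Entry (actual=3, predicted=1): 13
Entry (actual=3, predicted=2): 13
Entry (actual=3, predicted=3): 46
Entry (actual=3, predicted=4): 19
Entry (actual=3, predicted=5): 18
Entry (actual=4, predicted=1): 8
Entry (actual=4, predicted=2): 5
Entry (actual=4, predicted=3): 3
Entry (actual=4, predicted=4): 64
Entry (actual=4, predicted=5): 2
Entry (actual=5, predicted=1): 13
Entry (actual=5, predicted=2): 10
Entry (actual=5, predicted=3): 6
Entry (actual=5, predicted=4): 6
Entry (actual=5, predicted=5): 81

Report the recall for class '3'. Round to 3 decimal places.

One-vs-rest for '3': TP = diagonal; FP = other classes predicted '3'; FN = '3' predicted as other.
recall = TP/(TP+FN).
3: TP=46, FN=13+13+19+18=63 → 46/109 = 0.4220

0.422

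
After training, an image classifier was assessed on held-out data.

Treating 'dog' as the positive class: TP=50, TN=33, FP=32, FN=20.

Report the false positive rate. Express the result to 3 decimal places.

FPR = FP/(FP+TN) = 32/(32+33) = 0.492

0.492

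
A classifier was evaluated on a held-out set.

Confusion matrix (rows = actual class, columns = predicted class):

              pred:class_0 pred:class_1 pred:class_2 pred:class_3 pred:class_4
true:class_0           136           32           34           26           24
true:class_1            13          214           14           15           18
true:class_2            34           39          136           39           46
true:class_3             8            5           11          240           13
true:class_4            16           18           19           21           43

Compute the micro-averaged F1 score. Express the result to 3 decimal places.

0.633

Micro-averaging pools counts across classes: ΣTP=769, ΣFP=445, ΣFN=445.
Micro-F1 score = 2·TP/(2·TP+FP+FN) on pooled counts = 0.633 (equals overall accuracy in single-label multiclass).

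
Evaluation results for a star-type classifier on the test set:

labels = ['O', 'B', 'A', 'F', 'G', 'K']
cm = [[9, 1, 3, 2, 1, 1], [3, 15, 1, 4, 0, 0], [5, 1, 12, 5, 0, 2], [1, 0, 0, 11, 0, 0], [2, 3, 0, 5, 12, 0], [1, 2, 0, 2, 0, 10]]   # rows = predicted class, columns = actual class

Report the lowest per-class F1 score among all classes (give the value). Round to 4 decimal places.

Per-class F1 score (2·TP/(2·TP+FP+FN)):
  O: TP=9, FP=1+3+2+1+1=8, FN=3+5+1+2+1=12 → 18/38 = 0.47368
  B: TP=15, FP=3+1+4+0+0=8, FN=1+1+0+3+2=7 → 30/45 = 0.66667
  A: TP=12, FP=5+1+5+0+2=13, FN=3+1+0+0+0=4 → 24/41 = 0.58537
  F: TP=11, FP=1+0+0+0+0=1, FN=2+4+5+5+2=18 → 22/41 = 0.53659
  G: TP=12, FP=2+3+0+5+0=10, FN=1+0+0+0+0=1 → 24/35 = 0.68571
  K: TP=10, FP=1+2+0+2+0=5, FN=1+0+2+0+0=3 → 20/28 = 0.71429
Lowest is class 'O' with F1 score = 0.4737.

0.4737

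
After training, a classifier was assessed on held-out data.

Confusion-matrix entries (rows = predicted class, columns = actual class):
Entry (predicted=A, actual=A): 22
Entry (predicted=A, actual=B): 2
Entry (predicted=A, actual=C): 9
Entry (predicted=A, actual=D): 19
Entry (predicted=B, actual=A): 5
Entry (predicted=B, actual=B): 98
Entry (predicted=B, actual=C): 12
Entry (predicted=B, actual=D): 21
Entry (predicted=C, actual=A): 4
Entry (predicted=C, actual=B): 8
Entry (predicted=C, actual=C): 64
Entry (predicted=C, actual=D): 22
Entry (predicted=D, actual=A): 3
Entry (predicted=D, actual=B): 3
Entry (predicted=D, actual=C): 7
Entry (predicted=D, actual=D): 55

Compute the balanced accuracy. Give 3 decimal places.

0.674

Balanced accuracy = mean of per-class recall.
  A: recall = 22/34 = 0.6471
  B: recall = 98/111 = 0.8829
  C: recall = 64/92 = 0.6957
  D: recall = 55/117 = 0.4701
Mean = (0.6471 + 0.8829 + 0.6957 + 0.4701) / 4 = 0.674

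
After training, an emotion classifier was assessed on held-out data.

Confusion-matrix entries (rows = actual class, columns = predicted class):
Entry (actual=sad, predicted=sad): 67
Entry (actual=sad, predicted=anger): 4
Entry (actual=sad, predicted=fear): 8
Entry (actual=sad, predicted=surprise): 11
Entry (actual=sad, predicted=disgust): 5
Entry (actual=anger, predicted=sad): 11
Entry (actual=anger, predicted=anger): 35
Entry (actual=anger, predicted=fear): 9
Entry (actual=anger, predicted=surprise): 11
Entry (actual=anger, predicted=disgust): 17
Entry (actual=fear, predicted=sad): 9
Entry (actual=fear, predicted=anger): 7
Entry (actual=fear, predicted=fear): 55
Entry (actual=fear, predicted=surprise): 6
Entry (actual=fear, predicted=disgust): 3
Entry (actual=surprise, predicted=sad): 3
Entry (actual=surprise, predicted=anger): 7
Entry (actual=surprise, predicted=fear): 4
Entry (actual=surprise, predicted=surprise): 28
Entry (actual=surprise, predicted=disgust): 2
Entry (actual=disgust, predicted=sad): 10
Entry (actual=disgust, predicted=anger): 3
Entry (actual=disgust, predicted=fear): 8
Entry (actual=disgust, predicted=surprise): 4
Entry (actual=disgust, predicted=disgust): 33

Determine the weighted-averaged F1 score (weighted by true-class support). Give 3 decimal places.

0.602

Per-class F1 score (2·TP/(2·TP+FP+FN)):
  sad: TP=67, FP=11+9+3+10=33, FN=4+8+11+5=28 → 134/195 = 0.6872
  anger: TP=35, FP=4+7+7+3=21, FN=11+9+11+17=48 → 70/139 = 0.5036
  fear: TP=55, FP=8+9+4+8=29, FN=9+7+6+3=25 → 110/164 = 0.6707
  surprise: TP=28, FP=11+11+6+4=32, FN=3+7+4+2=16 → 56/104 = 0.5385
  disgust: TP=33, FP=5+17+3+2=27, FN=10+3+8+4=25 → 66/118 = 0.5593
Weighted-F1 score = Σ (supportᵢ/N)·F1 scoreᵢ with N=360: (95/360)·0.6872 + (83/360)·0.5036 + (80/360)·0.6707 + (44/360)·0.5385 + (58/360)·0.5593 = 0.602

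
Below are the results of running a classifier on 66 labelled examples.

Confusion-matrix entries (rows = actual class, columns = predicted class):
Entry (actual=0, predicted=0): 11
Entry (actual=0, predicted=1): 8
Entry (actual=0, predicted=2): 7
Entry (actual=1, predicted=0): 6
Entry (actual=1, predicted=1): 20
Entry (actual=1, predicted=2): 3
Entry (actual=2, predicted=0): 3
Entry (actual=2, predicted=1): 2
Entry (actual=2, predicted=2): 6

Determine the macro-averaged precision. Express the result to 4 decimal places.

0.5306

Per-class precision (TP/(TP+FP)):
  0: TP=11, FP=6+3=9 → 11/20 = 0.55000
  1: TP=20, FP=8+2=10 → 20/30 = 0.66667
  2: TP=6, FP=7+3=10 → 6/16 = 0.37500
Macro-precision = mean = (0.55000 + 0.66667 + 0.37500) / 3 = 0.5306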